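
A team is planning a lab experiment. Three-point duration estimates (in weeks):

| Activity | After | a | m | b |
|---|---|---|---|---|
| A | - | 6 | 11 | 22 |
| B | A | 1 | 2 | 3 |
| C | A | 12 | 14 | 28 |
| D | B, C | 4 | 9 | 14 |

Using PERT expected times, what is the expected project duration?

te_A = (6 + 4·11 + 22)/6 = 72/6 = 12
te_B = (1 + 4·2 + 3)/6 = 12/6 = 2
te_C = (12 + 4·14 + 28)/6 = 96/6 = 16
te_D = (4 + 4·9 + 14)/6 = 54/6 = 9

Forward pass:
ES_A = 0; EF_A = 12
ES_B = 12; EF_B = 12+2 = 14
ES_C = 12; EF_C = 12+16 = 28
ES_D = max(EF_B=14, EF_C=28) = 28; EF_D = 28+9 = 37
Expected project duration μ = 37 weeks. Critical path: A → C → D.

37 weeks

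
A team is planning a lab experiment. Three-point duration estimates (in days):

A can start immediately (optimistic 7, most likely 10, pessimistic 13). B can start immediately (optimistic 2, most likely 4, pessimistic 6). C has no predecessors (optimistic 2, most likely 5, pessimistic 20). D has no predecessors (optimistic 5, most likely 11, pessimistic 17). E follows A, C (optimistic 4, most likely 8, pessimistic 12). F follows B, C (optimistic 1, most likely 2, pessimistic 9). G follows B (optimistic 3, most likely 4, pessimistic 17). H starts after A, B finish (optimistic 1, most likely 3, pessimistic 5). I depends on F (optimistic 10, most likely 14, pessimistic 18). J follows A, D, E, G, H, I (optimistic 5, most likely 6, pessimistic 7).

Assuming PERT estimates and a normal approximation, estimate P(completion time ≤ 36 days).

te_A = (7 + 4·10 + 13)/6 = 60/6 = 10; σ²_A = ((13−7)/6)² = 1.000
te_B = (2 + 4·4 + 6)/6 = 24/6 = 4; σ²_B = ((6−2)/6)² = 0.444
te_C = (2 + 4·5 + 20)/6 = 42/6 = 7; σ²_C = ((20−2)/6)² = 9.000
te_D = (5 + 4·11 + 17)/6 = 66/6 = 11; σ²_D = ((17−5)/6)² = 4.000
te_E = (4 + 4·8 + 12)/6 = 48/6 = 8; σ²_E = ((12−4)/6)² = 1.778
te_F = (1 + 4·2 + 9)/6 = 18/6 = 3; σ²_F = ((9−1)/6)² = 1.778
te_G = (3 + 4·4 + 17)/6 = 36/6 = 6; σ²_G = ((17−3)/6)² = 5.444
te_H = (1 + 4·3 + 5)/6 = 18/6 = 3; σ²_H = ((5−1)/6)² = 0.444
te_I = (10 + 4·14 + 18)/6 = 84/6 = 14; σ²_I = ((18−10)/6)² = 1.778
te_J = (5 + 4·6 + 7)/6 = 36/6 = 6; σ²_J = ((7−5)/6)² = 0.111

Forward pass:
ES_A = 0; EF_A = 10
ES_B = 0; EF_B = 4
ES_C = 0; EF_C = 7
ES_D = 0; EF_D = 11
ES_E = max(EF_A=10, EF_C=7) = 10; EF_E = 10+8 = 18
ES_F = max(EF_B=4, EF_C=7) = 7; EF_F = 7+3 = 10
ES_G = 4; EF_G = 4+6 = 10
ES_H = max(EF_A=10, EF_B=4) = 10; EF_H = 10+3 = 13
ES_I = 10; EF_I = 10+14 = 24
ES_J = max(EF_A=10, EF_D=11, EF_E=18, EF_G=10, EF_H=13, EF_I=24) = 24; EF_J = 24+6 = 30
Expected project duration μ = 30 days. Critical path: C → F → I → J.

Variance along critical path = 9.000 + 1.778 + 1.778 + 0.111 = 12.667; σ = √12.667 = 3.559 days.
Z = (36 − 30) / 3.559 = 1.686
P(T ≤ 36) = Φ(1.686) ≈ 0.954

0.954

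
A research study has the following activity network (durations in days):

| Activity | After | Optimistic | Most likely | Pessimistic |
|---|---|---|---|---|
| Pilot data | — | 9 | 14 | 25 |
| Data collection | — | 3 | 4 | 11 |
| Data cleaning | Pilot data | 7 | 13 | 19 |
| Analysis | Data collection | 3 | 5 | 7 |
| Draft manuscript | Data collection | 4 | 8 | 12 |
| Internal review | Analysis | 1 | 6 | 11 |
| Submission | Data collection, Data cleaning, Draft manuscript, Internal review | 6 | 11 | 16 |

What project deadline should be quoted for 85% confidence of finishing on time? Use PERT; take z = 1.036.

42.9 days

te_Pilot data = (9 + 4·14 + 25)/6 = 90/6 = 15; σ²_Pilot data = ((25−9)/6)² = 7.111
te_Data collection = (3 + 4·4 + 11)/6 = 30/6 = 5; σ²_Data collection = ((11−3)/6)² = 1.778
te_Data cleaning = (7 + 4·13 + 19)/6 = 78/6 = 13; σ²_Data cleaning = ((19−7)/6)² = 4.000
te_Analysis = (3 + 4·5 + 7)/6 = 30/6 = 5; σ²_Analysis = ((7−3)/6)² = 0.444
te_Draft manuscript = (4 + 4·8 + 12)/6 = 48/6 = 8; σ²_Draft manuscript = ((12−4)/6)² = 1.778
te_Internal review = (1 + 4·6 + 11)/6 = 36/6 = 6; σ²_Internal review = ((11−1)/6)² = 2.778
te_Submission = (6 + 4·11 + 16)/6 = 66/6 = 11; σ²_Submission = ((16−6)/6)² = 2.778

Forward pass:
ES_Pilot data = 0; EF_Pilot data = 15
ES_Data collection = 0; EF_Data collection = 5
ES_Data cleaning = 15; EF_Data cleaning = 15+13 = 28
ES_Analysis = 5; EF_Analysis = 5+5 = 10
ES_Draft manuscript = 5; EF_Draft manuscript = 5+8 = 13
ES_Internal review = 10; EF_Internal review = 10+6 = 16
ES_Submission = max(EF_Data collection=5, EF_Data cleaning=28, EF_Draft manuscript=13, EF_Internal review=16) = 28; EF_Submission = 28+11 = 39
Expected project duration μ = 39 days. Critical path: Pilot data → Data cleaning → Submission.

Variance along critical path = 7.111 + 4.000 + 2.778 = 13.889; σ = 3.727 days.
D = μ + z·σ = 39 + 1.036·3.727 = 42.9 days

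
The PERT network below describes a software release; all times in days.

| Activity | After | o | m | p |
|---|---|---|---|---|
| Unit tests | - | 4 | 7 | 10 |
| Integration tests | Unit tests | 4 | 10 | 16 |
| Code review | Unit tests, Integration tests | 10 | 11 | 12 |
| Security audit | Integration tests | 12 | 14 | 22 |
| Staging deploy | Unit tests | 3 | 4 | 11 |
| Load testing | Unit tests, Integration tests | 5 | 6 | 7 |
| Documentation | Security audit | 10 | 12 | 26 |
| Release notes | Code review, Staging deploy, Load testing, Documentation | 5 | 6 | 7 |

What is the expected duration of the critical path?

te_Unit tests = (4 + 4·7 + 10)/6 = 42/6 = 7
te_Integration tests = (4 + 4·10 + 16)/6 = 60/6 = 10
te_Code review = (10 + 4·11 + 12)/6 = 66/6 = 11
te_Security audit = (12 + 4·14 + 22)/6 = 90/6 = 15
te_Staging deploy = (3 + 4·4 + 11)/6 = 30/6 = 5
te_Load testing = (5 + 4·6 + 7)/6 = 36/6 = 6
te_Documentation = (10 + 4·12 + 26)/6 = 84/6 = 14
te_Release notes = (5 + 4·6 + 7)/6 = 36/6 = 6

Forward pass:
ES_Unit tests = 0; EF_Unit tests = 7
ES_Integration tests = 7; EF_Integration tests = 7+10 = 17
ES_Code review = max(EF_Unit tests=7, EF_Integration tests=17) = 17; EF_Code review = 17+11 = 28
ES_Security audit = 17; EF_Security audit = 17+15 = 32
ES_Staging deploy = 7; EF_Staging deploy = 7+5 = 12
ES_Load testing = max(EF_Unit tests=7, EF_Integration tests=17) = 17; EF_Load testing = 17+6 = 23
ES_Documentation = 32; EF_Documentation = 32+14 = 46
ES_Release notes = max(EF_Code review=28, EF_Staging deploy=12, EF_Load testing=23, EF_Documentation=46) = 46; EF_Release notes = 46+6 = 52
Expected project duration μ = 52 days. Critical path: Unit tests → Integration tests → Security audit → Documentation → Release notes.

52 days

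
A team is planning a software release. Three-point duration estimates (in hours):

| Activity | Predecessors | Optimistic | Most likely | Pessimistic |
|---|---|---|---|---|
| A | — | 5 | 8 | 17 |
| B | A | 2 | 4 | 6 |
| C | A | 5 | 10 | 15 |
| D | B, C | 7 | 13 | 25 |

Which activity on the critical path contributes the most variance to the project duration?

D

te_A = (5 + 4·8 + 17)/6 = 54/6 = 9; σ²_A = ((17−5)/6)² = 4.000
te_B = (2 + 4·4 + 6)/6 = 24/6 = 4; σ²_B = ((6−2)/6)² = 0.444
te_C = (5 + 4·10 + 15)/6 = 60/6 = 10; σ²_C = ((15−5)/6)² = 2.778
te_D = (7 + 4·13 + 25)/6 = 84/6 = 14; σ²_D = ((25−7)/6)² = 9.000

Forward pass:
ES_A = 0; EF_A = 9
ES_B = 9; EF_B = 9+4 = 13
ES_C = 9; EF_C = 9+10 = 19
ES_D = max(EF_B=13, EF_C=19) = 19; EF_D = 19+14 = 33
Expected project duration μ = 33 hours. Critical path: A → C → D.

Variances on critical path: σ²_A=4.000, σ²_C=2.778, σ²_D=9.000.
Largest is σ²_D = 9.000.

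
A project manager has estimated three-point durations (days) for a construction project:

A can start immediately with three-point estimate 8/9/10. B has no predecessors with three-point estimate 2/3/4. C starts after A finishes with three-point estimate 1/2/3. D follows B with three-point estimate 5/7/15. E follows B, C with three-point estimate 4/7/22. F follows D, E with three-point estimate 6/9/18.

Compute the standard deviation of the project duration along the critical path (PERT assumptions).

3.64 days

te_A = (8 + 4·9 + 10)/6 = 54/6 = 9; σ²_A = ((10−8)/6)² = 0.111
te_B = (2 + 4·3 + 4)/6 = 18/6 = 3; σ²_B = ((4−2)/6)² = 0.111
te_C = (1 + 4·2 + 3)/6 = 12/6 = 2; σ²_C = ((3−1)/6)² = 0.111
te_D = (5 + 4·7 + 15)/6 = 48/6 = 8; σ²_D = ((15−5)/6)² = 2.778
te_E = (4 + 4·7 + 22)/6 = 54/6 = 9; σ²_E = ((22−4)/6)² = 9.000
te_F = (6 + 4·9 + 18)/6 = 60/6 = 10; σ²_F = ((18−6)/6)² = 4.000

Forward pass:
ES_A = 0; EF_A = 9
ES_B = 0; EF_B = 3
ES_C = 9; EF_C = 9+2 = 11
ES_D = 3; EF_D = 3+8 = 11
ES_E = max(EF_B=3, EF_C=11) = 11; EF_E = 11+9 = 20
ES_F = max(EF_D=11, EF_E=20) = 20; EF_F = 20+10 = 30
Expected project duration μ = 30 days. Critical path: A → C → E → F.

Variance along critical path = 0.111 + 0.111 + 9.000 + 4.000 = 13.222
σ = √13.222 = 3.636 days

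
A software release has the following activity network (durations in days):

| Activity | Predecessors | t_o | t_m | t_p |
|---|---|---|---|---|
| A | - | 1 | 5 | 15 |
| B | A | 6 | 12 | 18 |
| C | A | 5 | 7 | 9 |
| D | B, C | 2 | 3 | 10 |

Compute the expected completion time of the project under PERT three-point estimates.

22 days

te_A = (1 + 4·5 + 15)/6 = 36/6 = 6
te_B = (6 + 4·12 + 18)/6 = 72/6 = 12
te_C = (5 + 4·7 + 9)/6 = 42/6 = 7
te_D = (2 + 4·3 + 10)/6 = 24/6 = 4

Forward pass:
ES_A = 0; EF_A = 6
ES_B = 6; EF_B = 6+12 = 18
ES_C = 6; EF_C = 6+7 = 13
ES_D = max(EF_B=18, EF_C=13) = 18; EF_D = 18+4 = 22
Expected project duration μ = 22 days. Critical path: A → B → D.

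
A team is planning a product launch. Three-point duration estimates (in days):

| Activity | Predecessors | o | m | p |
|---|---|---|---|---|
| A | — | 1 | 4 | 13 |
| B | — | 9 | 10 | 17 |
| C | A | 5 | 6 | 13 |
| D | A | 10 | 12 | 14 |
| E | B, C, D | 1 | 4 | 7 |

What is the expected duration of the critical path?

21 days

te_A = (1 + 4·4 + 13)/6 = 30/6 = 5
te_B = (9 + 4·10 + 17)/6 = 66/6 = 11
te_C = (5 + 4·6 + 13)/6 = 42/6 = 7
te_D = (10 + 4·12 + 14)/6 = 72/6 = 12
te_E = (1 + 4·4 + 7)/6 = 24/6 = 4

Forward pass:
ES_A = 0; EF_A = 5
ES_B = 0; EF_B = 11
ES_C = 5; EF_C = 5+7 = 12
ES_D = 5; EF_D = 5+12 = 17
ES_E = max(EF_B=11, EF_C=12, EF_D=17) = 17; EF_E = 17+4 = 21
Expected project duration μ = 21 days. Critical path: A → D → E.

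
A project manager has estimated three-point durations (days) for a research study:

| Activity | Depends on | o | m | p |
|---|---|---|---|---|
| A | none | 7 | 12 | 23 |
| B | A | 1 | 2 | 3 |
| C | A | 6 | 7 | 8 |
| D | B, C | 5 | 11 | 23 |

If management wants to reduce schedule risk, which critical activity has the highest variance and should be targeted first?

D

te_A = (7 + 4·12 + 23)/6 = 78/6 = 13; σ²_A = ((23−7)/6)² = 7.111
te_B = (1 + 4·2 + 3)/6 = 12/6 = 2; σ²_B = ((3−1)/6)² = 0.111
te_C = (6 + 4·7 + 8)/6 = 42/6 = 7; σ²_C = ((8−6)/6)² = 0.111
te_D = (5 + 4·11 + 23)/6 = 72/6 = 12; σ²_D = ((23−5)/6)² = 9.000

Forward pass:
ES_A = 0; EF_A = 13
ES_B = 13; EF_B = 13+2 = 15
ES_C = 13; EF_C = 13+7 = 20
ES_D = max(EF_B=15, EF_C=20) = 20; EF_D = 20+12 = 32
Expected project duration μ = 32 days. Critical path: A → C → D.

Variances on critical path: σ²_A=7.111, σ²_C=0.111, σ²_D=9.000.
Largest is σ²_D = 9.000.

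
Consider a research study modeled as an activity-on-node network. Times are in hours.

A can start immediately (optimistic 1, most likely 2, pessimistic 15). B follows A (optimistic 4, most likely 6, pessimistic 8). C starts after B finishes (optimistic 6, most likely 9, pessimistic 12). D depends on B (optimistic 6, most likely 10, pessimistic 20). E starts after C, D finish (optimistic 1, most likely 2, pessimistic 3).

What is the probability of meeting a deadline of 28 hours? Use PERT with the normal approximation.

0.930

te_A = (1 + 4·2 + 15)/6 = 24/6 = 4; σ²_A = ((15−1)/6)² = 5.444
te_B = (4 + 4·6 + 8)/6 = 36/6 = 6; σ²_B = ((8−4)/6)² = 0.444
te_C = (6 + 4·9 + 12)/6 = 54/6 = 9; σ²_C = ((12−6)/6)² = 1.000
te_D = (6 + 4·10 + 20)/6 = 66/6 = 11; σ²_D = ((20−6)/6)² = 5.444
te_E = (1 + 4·2 + 3)/6 = 12/6 = 2; σ²_E = ((3−1)/6)² = 0.111

Forward pass:
ES_A = 0; EF_A = 4
ES_B = 4; EF_B = 4+6 = 10
ES_C = 10; EF_C = 10+9 = 19
ES_D = 10; EF_D = 10+11 = 21
ES_E = max(EF_C=19, EF_D=21) = 21; EF_E = 21+2 = 23
Expected project duration μ = 23 hours. Critical path: A → B → D → E.

Variance along critical path = 5.444 + 0.444 + 5.444 + 0.111 = 11.444; σ = √11.444 = 3.383 hours.
Z = (28 − 23) / 3.383 = 1.478
P(T ≤ 28) = Φ(1.478) ≈ 0.930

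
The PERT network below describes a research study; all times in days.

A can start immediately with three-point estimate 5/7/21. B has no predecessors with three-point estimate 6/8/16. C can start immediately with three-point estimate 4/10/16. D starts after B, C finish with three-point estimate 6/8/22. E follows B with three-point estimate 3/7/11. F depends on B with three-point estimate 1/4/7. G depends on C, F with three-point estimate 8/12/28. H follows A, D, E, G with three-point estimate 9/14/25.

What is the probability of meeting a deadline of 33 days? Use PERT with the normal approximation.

te_A = (5 + 4·7 + 21)/6 = 54/6 = 9; σ²_A = ((21−5)/6)² = 7.111
te_B = (6 + 4·8 + 16)/6 = 54/6 = 9; σ²_B = ((16−6)/6)² = 2.778
te_C = (4 + 4·10 + 16)/6 = 60/6 = 10; σ²_C = ((16−4)/6)² = 4.000
te_D = (6 + 4·8 + 22)/6 = 60/6 = 10; σ²_D = ((22−6)/6)² = 7.111
te_E = (3 + 4·7 + 11)/6 = 42/6 = 7; σ²_E = ((11−3)/6)² = 1.778
te_F = (1 + 4·4 + 7)/6 = 24/6 = 4; σ²_F = ((7−1)/6)² = 1.000
te_G = (8 + 4·12 + 28)/6 = 84/6 = 14; σ²_G = ((28−8)/6)² = 11.111
te_H = (9 + 4·14 + 25)/6 = 90/6 = 15; σ²_H = ((25−9)/6)² = 7.111

Forward pass:
ES_A = 0; EF_A = 9
ES_B = 0; EF_B = 9
ES_C = 0; EF_C = 10
ES_D = max(EF_B=9, EF_C=10) = 10; EF_D = 10+10 = 20
ES_E = 9; EF_E = 9+7 = 16
ES_F = 9; EF_F = 9+4 = 13
ES_G = max(EF_C=10, EF_F=13) = 13; EF_G = 13+14 = 27
ES_H = max(EF_A=9, EF_D=20, EF_E=16, EF_G=27) = 27; EF_H = 27+15 = 42
Expected project duration μ = 42 days. Critical path: B → F → G → H.

Variance along critical path = 2.778 + 1.000 + 11.111 + 7.111 = 22.000; σ = √22.000 = 4.690 days.
Z = (33 − 42) / 4.690 = -1.919
P(T ≤ 33) = Φ(-1.919) ≈ 0.028

0.028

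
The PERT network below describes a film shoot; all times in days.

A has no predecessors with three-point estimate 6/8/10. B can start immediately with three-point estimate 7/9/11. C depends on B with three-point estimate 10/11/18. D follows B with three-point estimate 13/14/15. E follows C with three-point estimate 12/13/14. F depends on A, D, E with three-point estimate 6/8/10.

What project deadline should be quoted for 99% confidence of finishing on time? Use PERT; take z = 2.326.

te_A = (6 + 4·8 + 10)/6 = 48/6 = 8; σ²_A = ((10−6)/6)² = 0.444
te_B = (7 + 4·9 + 11)/6 = 54/6 = 9; σ²_B = ((11−7)/6)² = 0.444
te_C = (10 + 4·11 + 18)/6 = 72/6 = 12; σ²_C = ((18−10)/6)² = 1.778
te_D = (13 + 4·14 + 15)/6 = 84/6 = 14; σ²_D = ((15−13)/6)² = 0.111
te_E = (12 + 4·13 + 14)/6 = 78/6 = 13; σ²_E = ((14−12)/6)² = 0.111
te_F = (6 + 4·8 + 10)/6 = 48/6 = 8; σ²_F = ((10−6)/6)² = 0.444

Forward pass:
ES_A = 0; EF_A = 8
ES_B = 0; EF_B = 9
ES_C = 9; EF_C = 9+12 = 21
ES_D = 9; EF_D = 9+14 = 23
ES_E = 21; EF_E = 21+13 = 34
ES_F = max(EF_A=8, EF_D=23, EF_E=34) = 34; EF_F = 34+8 = 42
Expected project duration μ = 42 days. Critical path: B → C → E → F.

Variance along critical path = 0.444 + 1.778 + 0.111 + 0.444 = 2.778; σ = 1.667 days.
D = μ + z·σ = 42 + 2.326·1.667 = 45.9 days

45.9 days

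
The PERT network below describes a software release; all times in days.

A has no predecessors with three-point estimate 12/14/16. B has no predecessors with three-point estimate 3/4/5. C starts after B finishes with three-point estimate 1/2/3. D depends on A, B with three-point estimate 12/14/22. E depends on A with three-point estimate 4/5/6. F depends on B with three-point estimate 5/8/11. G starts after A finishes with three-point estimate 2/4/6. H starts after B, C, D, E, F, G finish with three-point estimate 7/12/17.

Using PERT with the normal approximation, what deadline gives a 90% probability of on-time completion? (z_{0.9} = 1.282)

te_A = (12 + 4·14 + 16)/6 = 84/6 = 14; σ²_A = ((16−12)/6)² = 0.444
te_B = (3 + 4·4 + 5)/6 = 24/6 = 4; σ²_B = ((5−3)/6)² = 0.111
te_C = (1 + 4·2 + 3)/6 = 12/6 = 2; σ²_C = ((3−1)/6)² = 0.111
te_D = (12 + 4·14 + 22)/6 = 90/6 = 15; σ²_D = ((22−12)/6)² = 2.778
te_E = (4 + 4·5 + 6)/6 = 30/6 = 5; σ²_E = ((6−4)/6)² = 0.111
te_F = (5 + 4·8 + 11)/6 = 48/6 = 8; σ²_F = ((11−5)/6)² = 1.000
te_G = (2 + 4·4 + 6)/6 = 24/6 = 4; σ²_G = ((6−2)/6)² = 0.444
te_H = (7 + 4·12 + 17)/6 = 72/6 = 12; σ²_H = ((17−7)/6)² = 2.778

Forward pass:
ES_A = 0; EF_A = 14
ES_B = 0; EF_B = 4
ES_C = 4; EF_C = 4+2 = 6
ES_D = max(EF_A=14, EF_B=4) = 14; EF_D = 14+15 = 29
ES_E = 14; EF_E = 14+5 = 19
ES_F = 4; EF_F = 4+8 = 12
ES_G = 14; EF_G = 14+4 = 18
ES_H = max(EF_B=4, EF_C=6, EF_D=29, EF_E=19, EF_F=12, EF_G=18) = 29; EF_H = 29+12 = 41
Expected project duration μ = 41 days. Critical path: A → D → H.

Variance along critical path = 0.444 + 2.778 + 2.778 = 6.000; σ = 2.449 days.
D = μ + z·σ = 41 + 1.282·2.449 = 44.1 days

44.1 days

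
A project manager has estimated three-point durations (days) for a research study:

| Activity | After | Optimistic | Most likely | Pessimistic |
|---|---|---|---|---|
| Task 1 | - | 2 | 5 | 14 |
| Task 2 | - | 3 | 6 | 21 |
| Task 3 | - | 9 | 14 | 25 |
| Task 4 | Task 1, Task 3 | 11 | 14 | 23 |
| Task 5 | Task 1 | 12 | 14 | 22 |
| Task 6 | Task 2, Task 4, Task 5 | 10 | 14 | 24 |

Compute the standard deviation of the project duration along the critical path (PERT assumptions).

4.07 days

te_Task 1 = (2 + 4·5 + 14)/6 = 36/6 = 6; σ²_Task 1 = ((14−2)/6)² = 4.000
te_Task 2 = (3 + 4·6 + 21)/6 = 48/6 = 8; σ²_Task 2 = ((21−3)/6)² = 9.000
te_Task 3 = (9 + 4·14 + 25)/6 = 90/6 = 15; σ²_Task 3 = ((25−9)/6)² = 7.111
te_Task 4 = (11 + 4·14 + 23)/6 = 90/6 = 15; σ²_Task 4 = ((23−11)/6)² = 4.000
te_Task 5 = (12 + 4·14 + 22)/6 = 90/6 = 15; σ²_Task 5 = ((22−12)/6)² = 2.778
te_Task 6 = (10 + 4·14 + 24)/6 = 90/6 = 15; σ²_Task 6 = ((24−10)/6)² = 5.444

Forward pass:
ES_Task 1 = 0; EF_Task 1 = 6
ES_Task 2 = 0; EF_Task 2 = 8
ES_Task 3 = 0; EF_Task 3 = 15
ES_Task 4 = max(EF_Task 1=6, EF_Task 3=15) = 15; EF_Task 4 = 15+15 = 30
ES_Task 5 = 6; EF_Task 5 = 6+15 = 21
ES_Task 6 = max(EF_Task 2=8, EF_Task 4=30, EF_Task 5=21) = 30; EF_Task 6 = 30+15 = 45
Expected project duration μ = 45 days. Critical path: Task 3 → Task 4 → Task 6.

Variance along critical path = 7.111 + 4.000 + 5.444 = 16.556
σ = √16.556 = 4.069 days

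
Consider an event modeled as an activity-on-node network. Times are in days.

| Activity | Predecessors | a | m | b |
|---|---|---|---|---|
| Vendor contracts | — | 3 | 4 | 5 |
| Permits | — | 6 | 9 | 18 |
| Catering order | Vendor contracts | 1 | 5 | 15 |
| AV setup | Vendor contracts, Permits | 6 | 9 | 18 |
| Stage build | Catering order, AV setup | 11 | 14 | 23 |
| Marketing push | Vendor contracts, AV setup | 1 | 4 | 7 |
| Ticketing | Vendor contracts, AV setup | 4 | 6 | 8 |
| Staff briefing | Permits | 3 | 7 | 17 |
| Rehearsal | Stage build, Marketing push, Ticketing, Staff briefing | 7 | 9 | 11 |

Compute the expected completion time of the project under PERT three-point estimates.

44 days

te_Vendor contracts = (3 + 4·4 + 5)/6 = 24/6 = 4
te_Permits = (6 + 4·9 + 18)/6 = 60/6 = 10
te_Catering order = (1 + 4·5 + 15)/6 = 36/6 = 6
te_AV setup = (6 + 4·9 + 18)/6 = 60/6 = 10
te_Stage build = (11 + 4·14 + 23)/6 = 90/6 = 15
te_Marketing push = (1 + 4·4 + 7)/6 = 24/6 = 4
te_Ticketing = (4 + 4·6 + 8)/6 = 36/6 = 6
te_Staff briefing = (3 + 4·7 + 17)/6 = 48/6 = 8
te_Rehearsal = (7 + 4·9 + 11)/6 = 54/6 = 9

Forward pass:
ES_Vendor contracts = 0; EF_Vendor contracts = 4
ES_Permits = 0; EF_Permits = 10
ES_Catering order = 4; EF_Catering order = 4+6 = 10
ES_AV setup = max(EF_Vendor contracts=4, EF_Permits=10) = 10; EF_AV setup = 10+10 = 20
ES_Stage build = max(EF_Catering order=10, EF_AV setup=20) = 20; EF_Stage build = 20+15 = 35
ES_Marketing push = max(EF_Vendor contracts=4, EF_AV setup=20) = 20; EF_Marketing push = 20+4 = 24
ES_Ticketing = max(EF_Vendor contracts=4, EF_AV setup=20) = 20; EF_Ticketing = 20+6 = 26
ES_Staff briefing = 10; EF_Staff briefing = 10+8 = 18
ES_Rehearsal = max(EF_Stage build=35, EF_Marketing push=24, EF_Ticketing=26, EF_Staff briefing=18) = 35; EF_Rehearsal = 35+9 = 44
Expected project duration μ = 44 days. Critical path: Permits → AV setup → Stage build → Rehearsal.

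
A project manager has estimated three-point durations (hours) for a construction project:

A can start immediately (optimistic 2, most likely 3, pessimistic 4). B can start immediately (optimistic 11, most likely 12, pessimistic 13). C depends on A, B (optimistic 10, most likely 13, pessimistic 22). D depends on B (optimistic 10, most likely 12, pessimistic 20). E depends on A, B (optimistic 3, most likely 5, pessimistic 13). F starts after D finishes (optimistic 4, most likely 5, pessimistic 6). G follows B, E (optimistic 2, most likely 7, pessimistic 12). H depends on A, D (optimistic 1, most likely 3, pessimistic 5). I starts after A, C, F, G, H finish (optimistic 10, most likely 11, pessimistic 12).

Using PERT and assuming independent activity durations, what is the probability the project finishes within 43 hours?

0.872

te_A = (2 + 4·3 + 4)/6 = 18/6 = 3; σ²_A = ((4−2)/6)² = 0.111
te_B = (11 + 4·12 + 13)/6 = 72/6 = 12; σ²_B = ((13−11)/6)² = 0.111
te_C = (10 + 4·13 + 22)/6 = 84/6 = 14; σ²_C = ((22−10)/6)² = 4.000
te_D = (10 + 4·12 + 20)/6 = 78/6 = 13; σ²_D = ((20−10)/6)² = 2.778
te_E = (3 + 4·5 + 13)/6 = 36/6 = 6; σ²_E = ((13−3)/6)² = 2.778
te_F = (4 + 4·5 + 6)/6 = 30/6 = 5; σ²_F = ((6−4)/6)² = 0.111
te_G = (2 + 4·7 + 12)/6 = 42/6 = 7; σ²_G = ((12−2)/6)² = 2.778
te_H = (1 + 4·3 + 5)/6 = 18/6 = 3; σ²_H = ((5−1)/6)² = 0.444
te_I = (10 + 4·11 + 12)/6 = 66/6 = 11; σ²_I = ((12−10)/6)² = 0.111

Forward pass:
ES_A = 0; EF_A = 3
ES_B = 0; EF_B = 12
ES_C = max(EF_A=3, EF_B=12) = 12; EF_C = 12+14 = 26
ES_D = 12; EF_D = 12+13 = 25
ES_E = max(EF_A=3, EF_B=12) = 12; EF_E = 12+6 = 18
ES_F = 25; EF_F = 25+5 = 30
ES_G = max(EF_B=12, EF_E=18) = 18; EF_G = 18+7 = 25
ES_H = max(EF_A=3, EF_D=25) = 25; EF_H = 25+3 = 28
ES_I = max(EF_A=3, EF_C=26, EF_F=30, EF_G=25, EF_H=28) = 30; EF_I = 30+11 = 41
Expected project duration μ = 41 hours. Critical path: B → D → F → I.

Variance along critical path = 0.111 + 2.778 + 0.111 + 0.111 = 3.111; σ = √3.111 = 1.764 hours.
Z = (43 − 41) / 1.764 = 1.134
P(T ≤ 43) = Φ(1.134) ≈ 0.872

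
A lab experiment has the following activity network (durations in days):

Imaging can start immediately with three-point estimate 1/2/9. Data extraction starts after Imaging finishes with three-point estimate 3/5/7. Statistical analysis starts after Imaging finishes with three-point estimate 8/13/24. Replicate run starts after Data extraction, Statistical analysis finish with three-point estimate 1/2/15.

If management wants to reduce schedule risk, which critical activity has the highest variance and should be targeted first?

Statistical analysis

te_Imaging = (1 + 4·2 + 9)/6 = 18/6 = 3; σ²_Imaging = ((9−1)/6)² = 1.778
te_Data extraction = (3 + 4·5 + 7)/6 = 30/6 = 5; σ²_Data extraction = ((7−3)/6)² = 0.444
te_Statistical analysis = (8 + 4·13 + 24)/6 = 84/6 = 14; σ²_Statistical analysis = ((24−8)/6)² = 7.111
te_Replicate run = (1 + 4·2 + 15)/6 = 24/6 = 4; σ²_Replicate run = ((15−1)/6)² = 5.444

Forward pass:
ES_Imaging = 0; EF_Imaging = 3
ES_Data extraction = 3; EF_Data extraction = 3+5 = 8
ES_Statistical analysis = 3; EF_Statistical analysis = 3+14 = 17
ES_Replicate run = max(EF_Data extraction=8, EF_Statistical analysis=17) = 17; EF_Replicate run = 17+4 = 21
Expected project duration μ = 21 days. Critical path: Imaging → Statistical analysis → Replicate run.

Variances on critical path: σ²_Imaging=1.778, σ²_Statistical analysis=7.111, σ²_Replicate run=5.444.
Largest is σ²_Statistical analysis = 7.111.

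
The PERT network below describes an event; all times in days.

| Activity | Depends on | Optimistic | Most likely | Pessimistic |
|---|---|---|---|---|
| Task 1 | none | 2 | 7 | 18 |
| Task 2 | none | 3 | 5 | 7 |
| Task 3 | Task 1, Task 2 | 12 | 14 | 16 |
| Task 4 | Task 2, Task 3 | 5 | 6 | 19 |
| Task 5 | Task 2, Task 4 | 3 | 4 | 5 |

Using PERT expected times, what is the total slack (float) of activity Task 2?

te_Task 1 = (2 + 4·7 + 18)/6 = 48/6 = 8
te_Task 2 = (3 + 4·5 + 7)/6 = 30/6 = 5
te_Task 3 = (12 + 4·14 + 16)/6 = 84/6 = 14
te_Task 4 = (5 + 4·6 + 19)/6 = 48/6 = 8
te_Task 5 = (3 + 4·4 + 5)/6 = 24/6 = 4

Forward pass:
ES_Task 1 = 0; EF_Task 1 = 8
ES_Task 2 = 0; EF_Task 2 = 5
ES_Task 3 = max(EF_Task 1=8, EF_Task 2=5) = 8; EF_Task 3 = 8+14 = 22
ES_Task 4 = max(EF_Task 2=5, EF_Task 3=22) = 22; EF_Task 4 = 22+8 = 30
ES_Task 5 = max(EF_Task 2=5, EF_Task 4=30) = 30; EF_Task 5 = 30+4 = 34
Expected project duration μ = 34 days. Critical path: Task 1 → Task 3 → Task 4 → Task 5.

Backward pass:
LF_Task 5 = 34; LS_Task 5 = 34−4 = 30
LF_Task 4 = LS_Task 5 = 30; LS_Task 4 = 30−8 = 22
LF_Task 3 = LS_Task 4 = 22; LS_Task 3 = 22−14 = 8
LF_Task 2 = min(LS_Task 3=8, LS_Task 4=22, LS_Task 5=30) = 8; LS_Task 2 = 8−5 = 3
LF_Task 1 = LS_Task 3 = 8; LS_Task 1 = 8−8 = 0
Slack_Task 2 = LS_Task 2 − ES_Task 2 = 3 − 0 = 3

3 days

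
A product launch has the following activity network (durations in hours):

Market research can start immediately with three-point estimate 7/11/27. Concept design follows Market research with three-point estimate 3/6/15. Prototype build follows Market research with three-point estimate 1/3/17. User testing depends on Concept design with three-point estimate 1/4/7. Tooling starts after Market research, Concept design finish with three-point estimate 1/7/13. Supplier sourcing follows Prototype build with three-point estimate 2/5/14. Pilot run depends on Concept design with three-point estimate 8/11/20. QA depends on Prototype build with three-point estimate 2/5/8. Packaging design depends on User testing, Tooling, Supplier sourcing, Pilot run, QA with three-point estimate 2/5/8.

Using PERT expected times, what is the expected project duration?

37 hours

te_Market research = (7 + 4·11 + 27)/6 = 78/6 = 13
te_Concept design = (3 + 4·6 + 15)/6 = 42/6 = 7
te_Prototype build = (1 + 4·3 + 17)/6 = 30/6 = 5
te_User testing = (1 + 4·4 + 7)/6 = 24/6 = 4
te_Tooling = (1 + 4·7 + 13)/6 = 42/6 = 7
te_Supplier sourcing = (2 + 4·5 + 14)/6 = 36/6 = 6
te_Pilot run = (8 + 4·11 + 20)/6 = 72/6 = 12
te_QA = (2 + 4·5 + 8)/6 = 30/6 = 5
te_Packaging design = (2 + 4·5 + 8)/6 = 30/6 = 5

Forward pass:
ES_Market research = 0; EF_Market research = 13
ES_Concept design = 13; EF_Concept design = 13+7 = 20
ES_Prototype build = 13; EF_Prototype build = 13+5 = 18
ES_User testing = 20; EF_User testing = 20+4 = 24
ES_Tooling = max(EF_Market research=13, EF_Concept design=20) = 20; EF_Tooling = 20+7 = 27
ES_Supplier sourcing = 18; EF_Supplier sourcing = 18+6 = 24
ES_Pilot run = 20; EF_Pilot run = 20+12 = 32
ES_QA = 18; EF_QA = 18+5 = 23
ES_Packaging design = max(EF_User testing=24, EF_Tooling=27, EF_Supplier sourcing=24, EF_Pilot run=32, EF_QA=23) = 32; EF_Packaging design = 32+5 = 37
Expected project duration μ = 37 hours. Critical path: Market research → Concept design → Pilot run → Packaging design.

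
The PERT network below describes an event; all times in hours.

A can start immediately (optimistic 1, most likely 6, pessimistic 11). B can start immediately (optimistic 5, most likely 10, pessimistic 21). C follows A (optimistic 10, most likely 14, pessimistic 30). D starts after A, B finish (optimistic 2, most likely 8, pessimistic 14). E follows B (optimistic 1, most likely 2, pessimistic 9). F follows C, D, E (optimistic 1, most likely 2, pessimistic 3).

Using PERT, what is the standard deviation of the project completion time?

3.74 hours

te_A = (1 + 4·6 + 11)/6 = 36/6 = 6; σ²_A = ((11−1)/6)² = 2.778
te_B = (5 + 4·10 + 21)/6 = 66/6 = 11; σ²_B = ((21−5)/6)² = 7.111
te_C = (10 + 4·14 + 30)/6 = 96/6 = 16; σ²_C = ((30−10)/6)² = 11.111
te_D = (2 + 4·8 + 14)/6 = 48/6 = 8; σ²_D = ((14−2)/6)² = 4.000
te_E = (1 + 4·2 + 9)/6 = 18/6 = 3; σ²_E = ((9−1)/6)² = 1.778
te_F = (1 + 4·2 + 3)/6 = 12/6 = 2; σ²_F = ((3−1)/6)² = 0.111

Forward pass:
ES_A = 0; EF_A = 6
ES_B = 0; EF_B = 11
ES_C = 6; EF_C = 6+16 = 22
ES_D = max(EF_A=6, EF_B=11) = 11; EF_D = 11+8 = 19
ES_E = 11; EF_E = 11+3 = 14
ES_F = max(EF_C=22, EF_D=19, EF_E=14) = 22; EF_F = 22+2 = 24
Expected project duration μ = 24 hours. Critical path: A → C → F.

Variance along critical path = 2.778 + 11.111 + 0.111 = 14.000
σ = √14.000 = 3.742 hours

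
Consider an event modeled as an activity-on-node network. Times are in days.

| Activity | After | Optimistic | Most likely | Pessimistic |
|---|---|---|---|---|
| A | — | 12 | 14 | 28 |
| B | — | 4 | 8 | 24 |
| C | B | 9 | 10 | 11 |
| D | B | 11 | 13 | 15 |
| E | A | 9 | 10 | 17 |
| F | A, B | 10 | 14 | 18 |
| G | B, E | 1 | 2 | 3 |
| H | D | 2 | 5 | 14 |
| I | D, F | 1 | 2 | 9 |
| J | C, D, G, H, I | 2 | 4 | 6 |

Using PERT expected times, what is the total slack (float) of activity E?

te_A = (12 + 4·14 + 28)/6 = 96/6 = 16
te_B = (4 + 4·8 + 24)/6 = 60/6 = 10
te_C = (9 + 4·10 + 11)/6 = 60/6 = 10
te_D = (11 + 4·13 + 15)/6 = 78/6 = 13
te_E = (9 + 4·10 + 17)/6 = 66/6 = 11
te_F = (10 + 4·14 + 18)/6 = 84/6 = 14
te_G = (1 + 4·2 + 3)/6 = 12/6 = 2
te_H = (2 + 4·5 + 14)/6 = 36/6 = 6
te_I = (1 + 4·2 + 9)/6 = 18/6 = 3
te_J = (2 + 4·4 + 6)/6 = 24/6 = 4

Forward pass:
ES_A = 0; EF_A = 16
ES_B = 0; EF_B = 10
ES_C = 10; EF_C = 10+10 = 20
ES_D = 10; EF_D = 10+13 = 23
ES_E = 16; EF_E = 16+11 = 27
ES_F = max(EF_A=16, EF_B=10) = 16; EF_F = 16+14 = 30
ES_G = max(EF_B=10, EF_E=27) = 27; EF_G = 27+2 = 29
ES_H = 23; EF_H = 23+6 = 29
ES_I = max(EF_D=23, EF_F=30) = 30; EF_I = 30+3 = 33
ES_J = max(EF_C=20, EF_D=23, EF_G=29, EF_H=29, EF_I=33) = 33; EF_J = 33+4 = 37
Expected project duration μ = 37 days. Critical path: A → F → I → J.

Backward pass:
LF_J = 37; LS_J = 37−4 = 33
LF_I = LS_J = 33; LS_I = 33−3 = 30
LF_H = LS_J = 33; LS_H = 33−6 = 27
LF_G = LS_J = 33; LS_G = 33−2 = 31
LF_F = LS_I = 30; LS_F = 30−14 = 16
LF_E = LS_G = 31; LS_E = 31−11 = 20
LF_D = min(LS_H=27, LS_I=30, LS_J=33) = 27; LS_D = 27−13 = 14
LF_C = LS_J = 33; LS_C = 33−10 = 23
LF_B = min(LS_C=23, LS_D=14, LS_F=16, LS_G=31) = 14; LS_B = 14−10 = 4
LF_A = min(LS_E=20, LS_F=16) = 16; LS_A = 16−16 = 0
Slack_E = LS_E − ES_E = 20 − 16 = 4

4 days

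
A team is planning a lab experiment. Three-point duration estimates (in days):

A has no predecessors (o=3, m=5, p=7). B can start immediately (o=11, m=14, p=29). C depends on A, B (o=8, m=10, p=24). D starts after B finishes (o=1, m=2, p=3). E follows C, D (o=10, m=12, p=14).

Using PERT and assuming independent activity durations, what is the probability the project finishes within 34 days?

0.070

te_A = (3 + 4·5 + 7)/6 = 30/6 = 5; σ²_A = ((7−3)/6)² = 0.444
te_B = (11 + 4·14 + 29)/6 = 96/6 = 16; σ²_B = ((29−11)/6)² = 9.000
te_C = (8 + 4·10 + 24)/6 = 72/6 = 12; σ²_C = ((24−8)/6)² = 7.111
te_D = (1 + 4·2 + 3)/6 = 12/6 = 2; σ²_D = ((3−1)/6)² = 0.111
te_E = (10 + 4·12 + 14)/6 = 72/6 = 12; σ²_E = ((14−10)/6)² = 0.444

Forward pass:
ES_A = 0; EF_A = 5
ES_B = 0; EF_B = 16
ES_C = max(EF_A=5, EF_B=16) = 16; EF_C = 16+12 = 28
ES_D = 16; EF_D = 16+2 = 18
ES_E = max(EF_C=28, EF_D=18) = 28; EF_E = 28+12 = 40
Expected project duration μ = 40 days. Critical path: B → C → E.

Variance along critical path = 9.000 + 7.111 + 0.444 = 16.556; σ = √16.556 = 4.069 days.
Z = (34 − 40) / 4.069 = -1.475
P(T ≤ 34) = Φ(-1.475) ≈ 0.070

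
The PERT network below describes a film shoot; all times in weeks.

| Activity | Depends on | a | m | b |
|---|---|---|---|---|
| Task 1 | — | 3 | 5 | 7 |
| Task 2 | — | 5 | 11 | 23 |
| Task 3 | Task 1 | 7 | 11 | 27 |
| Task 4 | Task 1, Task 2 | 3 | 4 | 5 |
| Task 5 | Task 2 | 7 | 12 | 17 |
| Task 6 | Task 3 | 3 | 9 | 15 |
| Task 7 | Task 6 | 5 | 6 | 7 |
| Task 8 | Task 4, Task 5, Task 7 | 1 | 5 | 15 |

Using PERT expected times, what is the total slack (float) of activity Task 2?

te_Task 1 = (3 + 4·5 + 7)/6 = 30/6 = 5
te_Task 2 = (5 + 4·11 + 23)/6 = 72/6 = 12
te_Task 3 = (7 + 4·11 + 27)/6 = 78/6 = 13
te_Task 4 = (3 + 4·4 + 5)/6 = 24/6 = 4
te_Task 5 = (7 + 4·12 + 17)/6 = 72/6 = 12
te_Task 6 = (3 + 4·9 + 15)/6 = 54/6 = 9
te_Task 7 = (5 + 4·6 + 7)/6 = 36/6 = 6
te_Task 8 = (1 + 4·5 + 15)/6 = 36/6 = 6

Forward pass:
ES_Task 1 = 0; EF_Task 1 = 5
ES_Task 2 = 0; EF_Task 2 = 12
ES_Task 3 = 5; EF_Task 3 = 5+13 = 18
ES_Task 4 = max(EF_Task 1=5, EF_Task 2=12) = 12; EF_Task 4 = 12+4 = 16
ES_Task 5 = 12; EF_Task 5 = 12+12 = 24
ES_Task 6 = 18; EF_Task 6 = 18+9 = 27
ES_Task 7 = 27; EF_Task 7 = 27+6 = 33
ES_Task 8 = max(EF_Task 4=16, EF_Task 5=24, EF_Task 7=33) = 33; EF_Task 8 = 33+6 = 39
Expected project duration μ = 39 weeks. Critical path: Task 1 → Task 3 → Task 6 → Task 7 → Task 8.

Backward pass:
LF_Task 8 = 39; LS_Task 8 = 39−6 = 33
LF_Task 7 = LS_Task 8 = 33; LS_Task 7 = 33−6 = 27
LF_Task 6 = LS_Task 7 = 27; LS_Task 6 = 27−9 = 18
LF_Task 5 = LS_Task 8 = 33; LS_Task 5 = 33−12 = 21
LF_Task 4 = LS_Task 8 = 33; LS_Task 4 = 33−4 = 29
LF_Task 3 = LS_Task 6 = 18; LS_Task 3 = 18−13 = 5
LF_Task 2 = min(LS_Task 4=29, LS_Task 5=21) = 21; LS_Task 2 = 21−12 = 9
LF_Task 1 = min(LS_Task 3=5, LS_Task 4=29) = 5; LS_Task 1 = 5−5 = 0
Slack_Task 2 = LS_Task 2 − ES_Task 2 = 9 − 0 = 9

9 weeks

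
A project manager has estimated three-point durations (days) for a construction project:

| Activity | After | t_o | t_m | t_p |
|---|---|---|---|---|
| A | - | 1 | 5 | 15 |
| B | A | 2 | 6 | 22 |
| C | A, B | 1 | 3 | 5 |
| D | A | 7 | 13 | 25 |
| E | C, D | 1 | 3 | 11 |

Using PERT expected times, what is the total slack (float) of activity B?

te_A = (1 + 4·5 + 15)/6 = 36/6 = 6
te_B = (2 + 4·6 + 22)/6 = 48/6 = 8
te_C = (1 + 4·3 + 5)/6 = 18/6 = 3
te_D = (7 + 4·13 + 25)/6 = 84/6 = 14
te_E = (1 + 4·3 + 11)/6 = 24/6 = 4

Forward pass:
ES_A = 0; EF_A = 6
ES_B = 6; EF_B = 6+8 = 14
ES_C = max(EF_A=6, EF_B=14) = 14; EF_C = 14+3 = 17
ES_D = 6; EF_D = 6+14 = 20
ES_E = max(EF_C=17, EF_D=20) = 20; EF_E = 20+4 = 24
Expected project duration μ = 24 days. Critical path: A → D → E.

Backward pass:
LF_E = 24; LS_E = 24−4 = 20
LF_D = LS_E = 20; LS_D = 20−14 = 6
LF_C = LS_E = 20; LS_C = 20−3 = 17
LF_B = LS_C = 17; LS_B = 17−8 = 9
LF_A = min(LS_B=9, LS_C=17, LS_D=6) = 6; LS_A = 6−6 = 0
Slack_B = LS_B − ES_B = 9 − 6 = 3

3 days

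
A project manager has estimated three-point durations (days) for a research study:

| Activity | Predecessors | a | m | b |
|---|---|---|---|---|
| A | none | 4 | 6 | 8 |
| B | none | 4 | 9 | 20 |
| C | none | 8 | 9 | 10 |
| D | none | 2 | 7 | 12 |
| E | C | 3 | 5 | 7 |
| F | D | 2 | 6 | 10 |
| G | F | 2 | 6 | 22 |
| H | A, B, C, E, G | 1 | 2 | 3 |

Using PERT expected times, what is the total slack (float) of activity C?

te_A = (4 + 4·6 + 8)/6 = 36/6 = 6
te_B = (4 + 4·9 + 20)/6 = 60/6 = 10
te_C = (8 + 4·9 + 10)/6 = 54/6 = 9
te_D = (2 + 4·7 + 12)/6 = 42/6 = 7
te_E = (3 + 4·5 + 7)/6 = 30/6 = 5
te_F = (2 + 4·6 + 10)/6 = 36/6 = 6
te_G = (2 + 4·6 + 22)/6 = 48/6 = 8
te_H = (1 + 4·2 + 3)/6 = 12/6 = 2

Forward pass:
ES_A = 0; EF_A = 6
ES_B = 0; EF_B = 10
ES_C = 0; EF_C = 9
ES_D = 0; EF_D = 7
ES_E = 9; EF_E = 9+5 = 14
ES_F = 7; EF_F = 7+6 = 13
ES_G = 13; EF_G = 13+8 = 21
ES_H = max(EF_A=6, EF_B=10, EF_C=9, EF_E=14, EF_G=21) = 21; EF_H = 21+2 = 23
Expected project duration μ = 23 days. Critical path: D → F → G → H.

Backward pass:
LF_H = 23; LS_H = 23−2 = 21
LF_G = LS_H = 21; LS_G = 21−8 = 13
LF_F = LS_G = 13; LS_F = 13−6 = 7
LF_E = LS_H = 21; LS_E = 21−5 = 16
LF_D = LS_F = 7; LS_D = 7−7 = 0
LF_C = min(LS_E=16, LS_H=21) = 16; LS_C = 16−9 = 7
LF_B = LS_H = 21; LS_B = 21−10 = 11
LF_A = LS_H = 21; LS_A = 21−6 = 15
Slack_C = LS_C − ES_C = 7 − 0 = 7

7 days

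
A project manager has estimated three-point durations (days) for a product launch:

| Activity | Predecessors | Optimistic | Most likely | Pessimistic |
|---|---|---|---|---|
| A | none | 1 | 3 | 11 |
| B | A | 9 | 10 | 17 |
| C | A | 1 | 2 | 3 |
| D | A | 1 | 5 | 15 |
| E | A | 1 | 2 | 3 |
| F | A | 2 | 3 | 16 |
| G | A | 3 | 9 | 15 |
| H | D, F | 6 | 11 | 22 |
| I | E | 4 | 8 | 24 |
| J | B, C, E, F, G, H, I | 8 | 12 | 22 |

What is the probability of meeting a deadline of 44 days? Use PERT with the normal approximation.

te_A = (1 + 4·3 + 11)/6 = 24/6 = 4; σ²_A = ((11−1)/6)² = 2.778
te_B = (9 + 4·10 + 17)/6 = 66/6 = 11; σ²_B = ((17−9)/6)² = 1.778
te_C = (1 + 4·2 + 3)/6 = 12/6 = 2; σ²_C = ((3−1)/6)² = 0.111
te_D = (1 + 4·5 + 15)/6 = 36/6 = 6; σ²_D = ((15−1)/6)² = 5.444
te_E = (1 + 4·2 + 3)/6 = 12/6 = 2; σ²_E = ((3−1)/6)² = 0.111
te_F = (2 + 4·3 + 16)/6 = 30/6 = 5; σ²_F = ((16−2)/6)² = 5.444
te_G = (3 + 4·9 + 15)/6 = 54/6 = 9; σ²_G = ((15−3)/6)² = 4.000
te_H = (6 + 4·11 + 22)/6 = 72/6 = 12; σ²_H = ((22−6)/6)² = 7.111
te_I = (4 + 4·8 + 24)/6 = 60/6 = 10; σ²_I = ((24−4)/6)² = 11.111
te_J = (8 + 4·12 + 22)/6 = 78/6 = 13; σ²_J = ((22−8)/6)² = 5.444

Forward pass:
ES_A = 0; EF_A = 4
ES_B = 4; EF_B = 4+11 = 15
ES_C = 4; EF_C = 4+2 = 6
ES_D = 4; EF_D = 4+6 = 10
ES_E = 4; EF_E = 4+2 = 6
ES_F = 4; EF_F = 4+5 = 9
ES_G = 4; EF_G = 4+9 = 13
ES_H = max(EF_D=10, EF_F=9) = 10; EF_H = 10+12 = 22
ES_I = 6; EF_I = 6+10 = 16
ES_J = max(EF_B=15, EF_C=6, EF_E=6, EF_F=9, EF_G=13, EF_H=22, EF_I=16) = 22; EF_J = 22+13 = 35
Expected project duration μ = 35 days. Critical path: A → D → H → J.

Variance along critical path = 2.778 + 5.444 + 7.111 + 5.444 = 20.778; σ = √20.778 = 4.558 days.
Z = (44 − 35) / 4.558 = 1.974
P(T ≤ 44) = Φ(1.974) ≈ 0.976

0.976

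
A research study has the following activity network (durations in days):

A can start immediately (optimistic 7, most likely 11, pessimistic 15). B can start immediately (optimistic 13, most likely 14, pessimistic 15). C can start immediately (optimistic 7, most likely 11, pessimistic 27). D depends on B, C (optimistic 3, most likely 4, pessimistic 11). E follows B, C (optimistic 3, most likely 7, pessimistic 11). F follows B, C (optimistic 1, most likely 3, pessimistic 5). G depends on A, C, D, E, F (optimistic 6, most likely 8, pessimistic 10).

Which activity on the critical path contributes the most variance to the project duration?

te_A = (7 + 4·11 + 15)/6 = 66/6 = 11; σ²_A = ((15−7)/6)² = 1.778
te_B = (13 + 4·14 + 15)/6 = 84/6 = 14; σ²_B = ((15−13)/6)² = 0.111
te_C = (7 + 4·11 + 27)/6 = 78/6 = 13; σ²_C = ((27−7)/6)² = 11.111
te_D = (3 + 4·4 + 11)/6 = 30/6 = 5; σ²_D = ((11−3)/6)² = 1.778
te_E = (3 + 4·7 + 11)/6 = 42/6 = 7; σ²_E = ((11−3)/6)² = 1.778
te_F = (1 + 4·3 + 5)/6 = 18/6 = 3; σ²_F = ((5−1)/6)² = 0.444
te_G = (6 + 4·8 + 10)/6 = 48/6 = 8; σ²_G = ((10−6)/6)² = 0.444

Forward pass:
ES_A = 0; EF_A = 11
ES_B = 0; EF_B = 14
ES_C = 0; EF_C = 13
ES_D = max(EF_B=14, EF_C=13) = 14; EF_D = 14+5 = 19
ES_E = max(EF_B=14, EF_C=13) = 14; EF_E = 14+7 = 21
ES_F = max(EF_B=14, EF_C=13) = 14; EF_F = 14+3 = 17
ES_G = max(EF_A=11, EF_C=13, EF_D=19, EF_E=21, EF_F=17) = 21; EF_G = 21+8 = 29
Expected project duration μ = 29 days. Critical path: B → E → G.

Variances on critical path: σ²_B=0.111, σ²_E=1.778, σ²_G=0.444.
Largest is σ²_E = 1.778.

E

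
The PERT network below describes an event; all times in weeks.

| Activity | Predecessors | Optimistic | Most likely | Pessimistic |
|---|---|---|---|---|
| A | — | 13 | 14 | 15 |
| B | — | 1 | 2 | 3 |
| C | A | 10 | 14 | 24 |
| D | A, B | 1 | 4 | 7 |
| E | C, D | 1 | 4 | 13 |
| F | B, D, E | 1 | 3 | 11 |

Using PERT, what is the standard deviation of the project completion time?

3.51 weeks

te_A = (13 + 4·14 + 15)/6 = 84/6 = 14; σ²_A = ((15−13)/6)² = 0.111
te_B = (1 + 4·2 + 3)/6 = 12/6 = 2; σ²_B = ((3−1)/6)² = 0.111
te_C = (10 + 4·14 + 24)/6 = 90/6 = 15; σ²_C = ((24−10)/6)² = 5.444
te_D = (1 + 4·4 + 7)/6 = 24/6 = 4; σ²_D = ((7−1)/6)² = 1.000
te_E = (1 + 4·4 + 13)/6 = 30/6 = 5; σ²_E = ((13−1)/6)² = 4.000
te_F = (1 + 4·3 + 11)/6 = 24/6 = 4; σ²_F = ((11−1)/6)² = 2.778

Forward pass:
ES_A = 0; EF_A = 14
ES_B = 0; EF_B = 2
ES_C = 14; EF_C = 14+15 = 29
ES_D = max(EF_A=14, EF_B=2) = 14; EF_D = 14+4 = 18
ES_E = max(EF_C=29, EF_D=18) = 29; EF_E = 29+5 = 34
ES_F = max(EF_B=2, EF_D=18, EF_E=34) = 34; EF_F = 34+4 = 38
Expected project duration μ = 38 weeks. Critical path: A → C → E → F.

Variance along critical path = 0.111 + 5.444 + 4.000 + 2.778 = 12.333
σ = √12.333 = 3.512 weeks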